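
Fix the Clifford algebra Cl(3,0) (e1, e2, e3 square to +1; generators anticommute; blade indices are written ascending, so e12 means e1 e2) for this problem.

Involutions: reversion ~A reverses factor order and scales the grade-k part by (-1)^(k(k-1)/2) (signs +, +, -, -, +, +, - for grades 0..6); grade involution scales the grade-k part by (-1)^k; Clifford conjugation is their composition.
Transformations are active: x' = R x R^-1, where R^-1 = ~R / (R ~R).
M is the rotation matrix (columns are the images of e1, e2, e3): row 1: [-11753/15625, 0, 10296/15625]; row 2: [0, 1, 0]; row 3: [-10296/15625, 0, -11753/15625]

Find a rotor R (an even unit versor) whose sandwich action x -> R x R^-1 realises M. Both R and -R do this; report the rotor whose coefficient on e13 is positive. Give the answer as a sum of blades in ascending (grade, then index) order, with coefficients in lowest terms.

Method: write R = a + b12*e12 + b13*e13 + b23*e23 with a^2 + b12^2 + b13^2 + b23^2 = 1 (so R^-1 = ~R). Expanding the columns R e_j ~R gives tr M = 4a^2 - 1 and, from the antisymmetric part, M21 - M12 = -4a*b12, M13 - M31 = 4a*b13, M32 - M23 = -4a*b23.
Here tr M = -7881/15625, so a^2 = (1 + tr M)/4 = 1936/15625 and a = ±44/125. Taking a = 44/125: M21 - M12 = 0, M13 - M31 = 20592/15625, M32 - M23 = 0, giving b12 = 0, b13 = 117/125, b23 = 0, i.e. R = 44/125 + 117/125*e13.
Its e13 coefficient is already positive.
Answer: 44/125 + 117/125*e13. Recall the cover is two-to-one: with M of trace -7881/15625, both preimages act alike, and the stated e13 sign chooses the sheet.


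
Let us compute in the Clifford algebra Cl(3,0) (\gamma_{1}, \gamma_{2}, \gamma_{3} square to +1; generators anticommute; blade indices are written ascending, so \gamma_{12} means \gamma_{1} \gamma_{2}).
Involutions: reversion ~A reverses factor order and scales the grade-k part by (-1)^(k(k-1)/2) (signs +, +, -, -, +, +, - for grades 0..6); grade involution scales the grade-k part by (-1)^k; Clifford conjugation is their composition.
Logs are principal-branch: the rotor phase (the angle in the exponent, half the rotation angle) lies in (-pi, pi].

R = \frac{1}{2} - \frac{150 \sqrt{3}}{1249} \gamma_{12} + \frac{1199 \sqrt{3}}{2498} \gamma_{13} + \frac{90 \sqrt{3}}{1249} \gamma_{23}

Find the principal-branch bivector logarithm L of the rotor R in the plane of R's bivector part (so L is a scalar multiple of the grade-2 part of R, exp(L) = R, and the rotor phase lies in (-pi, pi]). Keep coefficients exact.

The scalar part of R is \frac{1}{2}, and that scalar determines the rotor phase on the principal branch; recovering the unit plane as bivector-part over sine of the phase gives L = phase * plane.
Concretely: cos(phase) = \frac{1}{2} gives phase = ±\frac{\pi}{3}, and since phase/sin(phase) is even the sign is immaterial: L = (phase/sin(phase)) * <R>_2 = (\frac{2 \sqrt{3} \pi}{9}) * <R>_2.
Answer: - \frac{100 \pi}{1249} \gamma_{12} + \frac{1199 \pi}{3747} \gamma_{13} + \frac{60 \pi}{1249} \gamma_{23}


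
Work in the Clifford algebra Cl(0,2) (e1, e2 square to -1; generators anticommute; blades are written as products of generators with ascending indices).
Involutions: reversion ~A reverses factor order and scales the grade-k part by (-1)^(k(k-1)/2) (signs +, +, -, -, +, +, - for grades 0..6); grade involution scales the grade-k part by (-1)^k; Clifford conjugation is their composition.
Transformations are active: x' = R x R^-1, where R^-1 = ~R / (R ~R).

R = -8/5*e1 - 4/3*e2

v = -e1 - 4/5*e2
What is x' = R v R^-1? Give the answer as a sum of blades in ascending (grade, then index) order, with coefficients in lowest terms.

~R = -8/5*e1 - 4/3*e2, and R ~R = -976/225, so R^-1 = ~R / (-976/225).
R v = -8/3 - 4/75*e1 e2
Answer: -59/61*e1 - 256/305*e2


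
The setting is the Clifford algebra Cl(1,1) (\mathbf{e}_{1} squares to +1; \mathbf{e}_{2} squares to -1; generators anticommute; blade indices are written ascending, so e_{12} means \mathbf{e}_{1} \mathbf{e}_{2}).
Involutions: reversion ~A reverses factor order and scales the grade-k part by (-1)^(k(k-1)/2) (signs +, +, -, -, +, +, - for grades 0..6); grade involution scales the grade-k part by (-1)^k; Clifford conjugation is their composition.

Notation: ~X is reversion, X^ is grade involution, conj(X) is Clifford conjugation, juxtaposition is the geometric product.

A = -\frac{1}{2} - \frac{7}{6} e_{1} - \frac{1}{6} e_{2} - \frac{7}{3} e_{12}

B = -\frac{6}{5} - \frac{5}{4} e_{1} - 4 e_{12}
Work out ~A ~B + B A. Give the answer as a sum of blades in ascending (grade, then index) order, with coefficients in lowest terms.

first term: \frac{1367}{120} + \frac{163}{120} e_{1} - \frac{31}{20} e_{2} - \frac{601}{120} e_{12}
second term: \frac{1367}{120} + \frac{163}{120} e_{1} - \frac{31}{20} e_{2} + \frac{601}{120} e_{12}
Answer: \frac{1367}{60} + \frac{163}{60} e_{1} - \frac{31}{10} e_{2}


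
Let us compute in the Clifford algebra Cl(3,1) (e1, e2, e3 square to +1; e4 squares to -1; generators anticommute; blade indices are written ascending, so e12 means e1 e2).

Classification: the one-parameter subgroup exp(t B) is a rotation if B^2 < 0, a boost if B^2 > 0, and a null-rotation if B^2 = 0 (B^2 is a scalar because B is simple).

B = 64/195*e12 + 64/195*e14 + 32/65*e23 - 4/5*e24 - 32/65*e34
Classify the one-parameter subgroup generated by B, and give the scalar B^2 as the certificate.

B^2 term by term: the squares give (64/195)^2*(e12)^2 + (64/195)^2*(e14)^2 + (32/65)^2*(e23)^2 + (-4/5)^2*(e24)^2 + (-32/65)^2*(e34)^2 = 4096/38025*(-1) + 4096/38025*(+1) + 1024/4225*(-1) + 16/25*(+1) + 1024/4225*(+1) = 16/25 (each basis 2-blade squares to minus the product of its generators' squares); cross terms between blades sharing an index anticommute and cancel; the commuting (index-disjoint) pairs give grade-4 terms 2*c*c'*(blade product), which cancel blade by blade — e1234: -4096/12675 + 4096/12675 = 0 — confirming B is simple. So B^2 = 16/25.
Answer: boost, certificate B^2 = 16/25. The invariant at work: B^2 = 16/25 is unchanged by conjugation, hence its sign classifies the subgroup whatever basis B is written in.


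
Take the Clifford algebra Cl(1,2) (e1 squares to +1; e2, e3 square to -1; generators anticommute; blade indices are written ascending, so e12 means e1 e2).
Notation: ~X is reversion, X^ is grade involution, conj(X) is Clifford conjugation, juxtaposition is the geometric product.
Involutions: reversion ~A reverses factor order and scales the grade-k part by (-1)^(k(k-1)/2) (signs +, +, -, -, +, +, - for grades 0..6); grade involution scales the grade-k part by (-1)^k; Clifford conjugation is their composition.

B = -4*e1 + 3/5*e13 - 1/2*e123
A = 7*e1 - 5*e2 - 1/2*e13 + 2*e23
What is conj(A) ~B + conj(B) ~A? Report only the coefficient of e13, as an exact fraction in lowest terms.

first term: 277/10 + e1 - 1/4*e2 + 31/5*e3 + 94/5*e12 + 5/2*e13 - 7/2*e23 + 11*e123
second term: 277/10 - e1 + 1/4*e2 + 31/5*e3 - 94/5*e12 + 5/2*e13 - 7/2*e23 - 11*e123
Answer: 5


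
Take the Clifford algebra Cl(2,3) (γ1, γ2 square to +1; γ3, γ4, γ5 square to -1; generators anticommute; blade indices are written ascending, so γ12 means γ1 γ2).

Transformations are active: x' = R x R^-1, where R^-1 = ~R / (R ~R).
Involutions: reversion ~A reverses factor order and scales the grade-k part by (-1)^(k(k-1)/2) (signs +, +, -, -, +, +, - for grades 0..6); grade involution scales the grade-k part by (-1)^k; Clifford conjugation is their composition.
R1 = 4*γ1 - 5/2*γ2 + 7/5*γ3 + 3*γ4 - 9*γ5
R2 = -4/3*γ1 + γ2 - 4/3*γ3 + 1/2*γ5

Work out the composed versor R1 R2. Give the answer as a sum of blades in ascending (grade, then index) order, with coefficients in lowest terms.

Distribute over the terms of R2 (each basis-blade product reordered to ascending indices, repeated generators contracted through their squares):
R1 (-4/3*γ1) = -16/3 - 10/3*γ12 + 28/15*γ13 + 4*γ14 - 12*γ15
R1 (γ2) = -5/2 + 4*γ12 - 7/5*γ23 - 3*γ24 + 9*γ25
R1 (-4/3*γ3) = 28/15 - 16/3*γ13 + 10/3*γ23 + 4*γ34 - 12*γ35
R1 (1/2*γ5) = 9/2 + 2*γ15 - 5/4*γ25 + 7/10*γ35 + 3/2*γ45
Summing the partial products and collecting blades:
Answer: -22/15 + 2/3*γ12 - 52/15*γ13 + 4*γ14 - 10*γ15 + 29/15*γ23 - 3*γ24 + 31/4*γ25 + 4*γ34 - 113/10*γ35 + 3/2*γ45


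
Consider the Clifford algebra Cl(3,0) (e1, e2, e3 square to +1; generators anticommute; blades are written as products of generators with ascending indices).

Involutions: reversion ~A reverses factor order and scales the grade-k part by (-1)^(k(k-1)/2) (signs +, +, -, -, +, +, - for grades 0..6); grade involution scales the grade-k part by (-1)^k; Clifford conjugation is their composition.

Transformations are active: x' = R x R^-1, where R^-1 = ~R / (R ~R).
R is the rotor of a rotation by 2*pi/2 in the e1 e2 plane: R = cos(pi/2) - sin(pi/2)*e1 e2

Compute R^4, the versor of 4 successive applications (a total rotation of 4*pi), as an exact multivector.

Because a rotor carries half the rotation angle, composing 4 copies of this e1 e2-plane rotor multiplies the phase: 4*(pi/2) = 2*pi, hence R^4 = cos(2*pi) - sin(2*pi)*e1 e2.
cos(2*pi) = 1 and sin(2*pi) = 0, so R^4 = 1. The total rotation 4*pi is 2 full turns, so every vector returns to itself, yet the rotor is +1, back on the identity sheet (an even number of 2*pi turns).
Answer: 1


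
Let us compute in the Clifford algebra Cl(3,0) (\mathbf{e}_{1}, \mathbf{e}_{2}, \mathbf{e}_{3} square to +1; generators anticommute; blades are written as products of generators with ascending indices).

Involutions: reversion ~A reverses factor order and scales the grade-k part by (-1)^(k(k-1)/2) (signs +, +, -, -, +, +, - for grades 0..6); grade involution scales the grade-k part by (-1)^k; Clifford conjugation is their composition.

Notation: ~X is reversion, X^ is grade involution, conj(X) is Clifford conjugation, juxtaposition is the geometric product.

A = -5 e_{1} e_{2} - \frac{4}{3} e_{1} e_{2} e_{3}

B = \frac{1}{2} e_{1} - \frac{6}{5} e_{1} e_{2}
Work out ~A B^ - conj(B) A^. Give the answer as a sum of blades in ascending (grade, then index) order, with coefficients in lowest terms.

first term: 6 + \frac{5}{2} e_{2} + \frac{8}{5} e_{3} - \frac{2}{3} e_{2} e_{3}
second term: 6 + \frac{5}{2} e_{2} - \frac{8}{5} e_{3} - \frac{2}{3} e_{2} e_{3}
Answer: \frac{16}{5} e_{3}


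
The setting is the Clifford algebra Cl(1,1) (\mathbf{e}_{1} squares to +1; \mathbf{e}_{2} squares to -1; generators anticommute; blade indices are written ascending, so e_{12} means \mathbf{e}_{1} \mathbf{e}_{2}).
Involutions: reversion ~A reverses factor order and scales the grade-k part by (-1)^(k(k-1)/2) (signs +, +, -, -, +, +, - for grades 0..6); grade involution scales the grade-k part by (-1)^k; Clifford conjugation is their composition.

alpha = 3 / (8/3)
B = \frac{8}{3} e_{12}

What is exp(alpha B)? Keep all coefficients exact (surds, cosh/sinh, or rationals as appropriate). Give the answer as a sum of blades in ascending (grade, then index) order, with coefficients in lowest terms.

B^2 = (\frac{8}{3})^2*(e_{12})^2 = \frac{64}{9}*(+1) = \frac{64}{9} (a basis 2-blade squares to minus the product of its generators' squares).
B^2 = \frac{64}{9} — the series telescopes hyperbolically here: l = \frac{8}{3}, alpha*l = 3, so exp(alpha B) = cosh(3) + (sinh(3)/(\frac{8}{3}))*B = \cosh{\left(3 \right)} + (\frac{3 \sinh{\left(3 \right)}}{8})*B.
Answer: \cosh{\left(3 \right)} + \sinh{\left(3 \right)} e_{12}


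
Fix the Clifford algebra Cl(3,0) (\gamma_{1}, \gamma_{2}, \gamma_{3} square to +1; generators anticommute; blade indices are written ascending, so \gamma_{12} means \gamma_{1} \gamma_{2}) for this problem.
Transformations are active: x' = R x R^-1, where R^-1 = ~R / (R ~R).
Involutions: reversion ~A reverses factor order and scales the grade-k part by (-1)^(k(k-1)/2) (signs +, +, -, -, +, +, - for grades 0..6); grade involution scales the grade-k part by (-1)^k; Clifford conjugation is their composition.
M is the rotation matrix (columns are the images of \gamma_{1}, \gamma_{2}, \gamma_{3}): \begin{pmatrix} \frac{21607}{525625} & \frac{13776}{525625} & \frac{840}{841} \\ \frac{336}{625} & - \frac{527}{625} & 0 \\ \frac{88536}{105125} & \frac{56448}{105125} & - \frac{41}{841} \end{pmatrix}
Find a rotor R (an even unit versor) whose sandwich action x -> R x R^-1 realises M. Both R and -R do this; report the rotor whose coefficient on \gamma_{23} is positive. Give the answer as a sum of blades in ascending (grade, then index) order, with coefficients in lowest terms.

Method: write R = a + b12*\gamma_{12} + b13*\gamma_{13} + b23*\gamma_{23} with a^2 + b12^2 + b13^2 + b23^2 = 1 (so R^-1 = ~R). Expanding the columns R e_j ~R gives tr M = 4a^2 - 1 and, from the antisymmetric part, M21 - M12 = -4a*b12, M13 - M31 = 4a*b13, M32 - M23 = -4a*b23.
Here tr M = -\frac{17889}{21025}, so a^2 = (1 + tr M)/4 = \frac{784}{21025} and a = ±\frac{28}{145}. Taking a = \frac{28}{145}: M21 - M12 = \frac{10752}{21025}, M13 - M31 = \frac{16464}{105125}, M32 - M23 = \frac{56448}{105125}, giving b12 = -\frac{96}{145}, b13 = \frac{147}{725}, b23 = -\frac{504}{725}, i.e. R = \frac{28}{145} - \frac{96}{145} \gamma_{12} + \frac{147}{725} \gamma_{13} - \frac{504}{725} \gamma_{23}.
Its \gamma_{23} coefficient is negative, so report the other preimage -R.
Answer: -\frac{28}{145} + \frac{96}{145} \gamma_{12} - \frac{147}{725} \gamma_{13} + \frac{504}{725} \gamma_{23}. Note: both R and -R realise this M (trace -\frac{17889}{21025}); the covering map identifies them, and the \gamma_{23}-coefficient sign is the tie-breaker.


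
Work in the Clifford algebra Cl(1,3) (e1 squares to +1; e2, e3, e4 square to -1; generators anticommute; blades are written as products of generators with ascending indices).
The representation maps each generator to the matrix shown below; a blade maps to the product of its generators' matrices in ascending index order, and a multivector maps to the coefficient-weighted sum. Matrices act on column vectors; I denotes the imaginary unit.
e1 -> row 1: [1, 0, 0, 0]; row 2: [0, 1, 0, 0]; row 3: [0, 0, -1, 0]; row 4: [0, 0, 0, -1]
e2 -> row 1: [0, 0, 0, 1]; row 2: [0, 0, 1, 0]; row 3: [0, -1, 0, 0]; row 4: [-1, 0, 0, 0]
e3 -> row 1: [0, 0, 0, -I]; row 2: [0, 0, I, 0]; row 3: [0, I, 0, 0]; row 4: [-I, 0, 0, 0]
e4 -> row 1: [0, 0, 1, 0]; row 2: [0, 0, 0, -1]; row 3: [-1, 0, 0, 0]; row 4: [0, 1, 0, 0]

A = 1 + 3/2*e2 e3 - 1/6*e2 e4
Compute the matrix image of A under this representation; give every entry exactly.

Bivector images (products of the table entries): rho(e2 e3) = rho(e2)rho(e3) = row 1: [-I, 0, 0, 0]; row 2: [0, I, 0, 0]; row 3: [0, 0, -I, 0]; row 4: [0, 0, 0, I]; rho(e2 e4) = rho(e2)rho(e4) = row 1: [0, 1, 0, 0]; row 2: [-1, 0, 0, 0]; row 3: [0, 0, 0, 1]; row 4: [0, 0, -1, 0].
M = (1)*1 + (3/2)*rho(e2 e3) + (-1/6)*rho(e2 e4), summed entrywise (1 is the identity matrix):
Answer: row 1: [1 - 3*I/2, -1/6, 0, 0]; row 2: [1/6, 1 + 3*I/2, 0, 0]; row 3: [0, 0, 1 - 3*I/2, -1/6]; row 4: [0, 0, 1/6, 1 + 3*I/2]


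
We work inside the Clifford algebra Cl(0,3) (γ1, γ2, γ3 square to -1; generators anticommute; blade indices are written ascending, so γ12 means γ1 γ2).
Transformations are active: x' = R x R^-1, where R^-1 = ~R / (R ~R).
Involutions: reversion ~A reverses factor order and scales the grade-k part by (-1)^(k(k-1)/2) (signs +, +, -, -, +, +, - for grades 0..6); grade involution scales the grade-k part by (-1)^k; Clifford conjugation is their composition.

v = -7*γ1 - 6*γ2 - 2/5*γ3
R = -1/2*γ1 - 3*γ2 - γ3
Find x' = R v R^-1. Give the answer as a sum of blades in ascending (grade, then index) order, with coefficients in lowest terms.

~R = -1/2*γ1 - 3*γ2 - γ3, and R ~R = -41/4, so R^-1 = ~R / (-41/4).
R v = -219/10 - 18*γ12 - 34/5*γ13 - 24/5*γ23
Answer: 997/205*γ1 - 1398/205*γ2 - 794/205*γ3


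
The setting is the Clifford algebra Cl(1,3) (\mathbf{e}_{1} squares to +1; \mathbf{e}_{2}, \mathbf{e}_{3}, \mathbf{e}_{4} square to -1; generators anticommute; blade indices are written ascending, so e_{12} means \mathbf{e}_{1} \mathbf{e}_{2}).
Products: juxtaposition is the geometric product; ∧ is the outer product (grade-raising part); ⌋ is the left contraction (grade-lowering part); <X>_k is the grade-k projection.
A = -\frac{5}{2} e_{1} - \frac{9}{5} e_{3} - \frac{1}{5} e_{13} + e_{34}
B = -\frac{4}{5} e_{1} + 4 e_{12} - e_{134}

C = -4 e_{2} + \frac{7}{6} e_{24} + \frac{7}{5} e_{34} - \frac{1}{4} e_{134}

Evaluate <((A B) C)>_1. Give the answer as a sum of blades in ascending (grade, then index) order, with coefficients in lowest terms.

step 1: 2 + e_{1} - 10 e_{2} - \frac{4}{25} e_{3} + \frac{1}{5} e_{4} - \frac{36}{25} e_{13} + \frac{9}{5} e_{14} - \frac{4}{5} e_{23} + \frac{5}{2} e_{34} - \frac{36}{5} e_{123} - \frac{4}{5} e_{134} + 4 e_{1234}
step 2: -\frac{437}{10} + \frac{349}{200} e_{1} - \frac{263}{30} e_{2} + \frac{393}{100} e_{3} + \frac{4594}{375} e_{4} - \frac{15}{2} e_{12} + \frac{10811}{300} e_{13} + \frac{257}{125} e_{14} - \frac{1067}{300} e_{23} + \frac{184}{75} e_{24} + \frac{97}{60} e_{34} - \frac{362}{75} e_{123} + \frac{2737}{150} e_{124} + \frac{17}{2} e_{134} - \frac{1786}{75} e_{234} + \frac{119}{50} e_{1234}
step 3: \frac{349}{200} e_{1} - \frac{263}{30} e_{2} + \frac{393}{100} e_{3} + \frac{4594}{375} e_{4}
Answer: \frac{349}{200} e_{1} - \frac{263}{30} e_{2} + \frac{393}{100} e_{3} + \frac{4594}{375} e_{4}


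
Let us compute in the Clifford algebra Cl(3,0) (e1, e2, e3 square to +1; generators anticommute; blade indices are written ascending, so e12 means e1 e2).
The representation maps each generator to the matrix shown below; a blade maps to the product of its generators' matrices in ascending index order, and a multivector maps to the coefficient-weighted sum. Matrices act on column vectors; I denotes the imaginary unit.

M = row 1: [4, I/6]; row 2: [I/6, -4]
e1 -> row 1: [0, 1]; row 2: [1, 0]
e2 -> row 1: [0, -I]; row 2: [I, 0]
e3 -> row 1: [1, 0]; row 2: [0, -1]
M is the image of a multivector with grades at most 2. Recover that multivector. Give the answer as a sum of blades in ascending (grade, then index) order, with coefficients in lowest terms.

Method: 1, rho(e1), rho(e2), rho(e3) form a trace-orthogonal basis of the 2x2 complex matrices (tr(X Y) = 2 if X = Y, else 0), so M = m0*1 + m1*rho(e1) + m2*rho(e2) + m3*rho(e3) with m0 = tr(M)/2 = 0, m1 = tr(M rho(e1))/2 = I/6, m2 = tr(M rho(e2))/2 = 0, m3 = tr(M rho(e3))/2 = 4.
Multiplying table entries, the bivector images are rho(e12) = I*rho(e3), rho(e13) = -I*rho(e2), rho(e23) = I*rho(e1); with real blade coefficients the real parts of m0..m3 are the coefficients of 1, e1, e2, e3 and the imaginary parts give the bivectors (e23: Im m1, e13: -Im m2, e12: Im m3).
Answer: 4*e3 + 1/6*e23


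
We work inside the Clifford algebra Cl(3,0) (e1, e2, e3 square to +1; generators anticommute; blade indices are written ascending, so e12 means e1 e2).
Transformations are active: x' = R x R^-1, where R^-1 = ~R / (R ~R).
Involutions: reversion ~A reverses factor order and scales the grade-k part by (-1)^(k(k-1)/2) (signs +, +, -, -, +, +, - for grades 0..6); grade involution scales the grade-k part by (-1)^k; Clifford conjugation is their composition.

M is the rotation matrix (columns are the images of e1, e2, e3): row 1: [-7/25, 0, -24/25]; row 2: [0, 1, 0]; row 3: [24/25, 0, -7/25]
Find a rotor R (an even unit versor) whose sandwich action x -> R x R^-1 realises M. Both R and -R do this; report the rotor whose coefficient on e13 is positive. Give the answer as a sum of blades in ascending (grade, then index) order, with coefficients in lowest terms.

Method: write R = a + b12*e12 + b13*e13 + b23*e23 with a^2 + b12^2 + b13^2 + b23^2 = 1 (so R^-1 = ~R). Expanding the columns R e_j ~R gives tr M = 4a^2 - 1 and, from the antisymmetric part, M21 - M12 = -4a*b12, M13 - M31 = 4a*b13, M32 - M23 = -4a*b23.
Here tr M = 11/25, so a^2 = (1 + tr M)/4 = 9/25 and a = ±3/5. Taking a = 3/5: M21 - M12 = 0, M13 - M31 = -48/25, M32 - M23 = 0, giving b12 = 0, b13 = -4/5, b23 = 0, i.e. R = 3/5 - 4/5*e13.
Its e13 coefficient is negative, so report the other preimage -R.
Answer: -3/5 + 4/5*e13. Uniqueness: Spin(3) -> SO(3) maps R and -R to the same rotation of trace 11/25; fixing the sign of the e13 coefficient removes the ambiguity.


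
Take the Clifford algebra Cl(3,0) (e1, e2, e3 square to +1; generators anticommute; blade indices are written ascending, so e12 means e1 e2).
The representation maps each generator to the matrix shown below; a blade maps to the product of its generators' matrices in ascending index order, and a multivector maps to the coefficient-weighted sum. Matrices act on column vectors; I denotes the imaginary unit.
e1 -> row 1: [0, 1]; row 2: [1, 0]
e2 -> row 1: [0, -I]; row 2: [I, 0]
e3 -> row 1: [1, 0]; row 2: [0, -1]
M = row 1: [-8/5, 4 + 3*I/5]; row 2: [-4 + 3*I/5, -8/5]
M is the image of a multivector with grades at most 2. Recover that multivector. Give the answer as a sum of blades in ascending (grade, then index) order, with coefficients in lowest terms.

Method: 1, rho(e1), rho(e2), rho(e3) form a trace-orthogonal basis of the 2x2 complex matrices (tr(X Y) = 2 if X = Y, else 0), so M = m0*1 + m1*rho(e1) + m2*rho(e2) + m3*rho(e3) with m0 = tr(M)/2 = -8/5, m1 = tr(M rho(e1))/2 = 3*I/5, m2 = tr(M rho(e2))/2 = 4*I, m3 = tr(M rho(e3))/2 = 0.
Multiplying table entries, the bivector images are rho(e12) = I*rho(e3), rho(e13) = -I*rho(e2), rho(e23) = I*rho(e1); with real blade coefficients the real parts of m0..m3 are the coefficients of 1, e1, e2, e3 and the imaginary parts give the bivectors (e23: Im m1, e13: -Im m2, e12: Im m3).
Answer: -8/5 - 4*e13 + 3/5*e23


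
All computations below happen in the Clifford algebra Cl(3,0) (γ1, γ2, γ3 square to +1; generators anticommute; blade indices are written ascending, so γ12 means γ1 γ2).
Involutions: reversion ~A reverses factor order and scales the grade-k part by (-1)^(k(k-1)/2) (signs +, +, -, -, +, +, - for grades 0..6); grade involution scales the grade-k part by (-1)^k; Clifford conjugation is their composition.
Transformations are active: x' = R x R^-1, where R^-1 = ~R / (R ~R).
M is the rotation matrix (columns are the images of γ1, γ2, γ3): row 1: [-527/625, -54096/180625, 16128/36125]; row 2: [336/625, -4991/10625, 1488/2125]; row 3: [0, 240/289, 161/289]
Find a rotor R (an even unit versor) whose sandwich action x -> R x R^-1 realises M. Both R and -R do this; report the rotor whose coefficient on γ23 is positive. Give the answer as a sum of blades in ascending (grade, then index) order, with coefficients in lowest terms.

Method: write R = a + b12*γ12 + b13*γ13 + b23*γ23 with a^2 + b12^2 + b13^2 + b23^2 = 1 (so R^-1 = ~R). Expanding the columns R e_j ~R gives tr M = 4a^2 - 1 and, from the antisymmetric part, M21 - M12 = -4a*b12, M13 - M31 = 4a*b13, M32 - M23 = -4a*b23.
Here tr M = -5461/7225, so a^2 = (1 + tr M)/4 = 441/7225 and a = ±21/85. Taking a = 21/85: M21 - M12 = 6048/7225, M13 - M31 = 16128/36125, M32 - M23 = 4704/36125, giving b12 = -72/85, b13 = 192/425, b23 = -56/425, i.e. R = 21/85 - 72/85*γ12 + 192/425*γ13 - 56/425*γ23.
Its γ23 coefficient is negative, so report the other preimage -R.
Answer: -21/85 + 72/85*γ12 - 192/425*γ13 + 56/425*γ23. Note: both R and -R realise this M (trace -5461/7225); the covering map identifies them, and the γ23-coefficient sign is the tie-breaker.


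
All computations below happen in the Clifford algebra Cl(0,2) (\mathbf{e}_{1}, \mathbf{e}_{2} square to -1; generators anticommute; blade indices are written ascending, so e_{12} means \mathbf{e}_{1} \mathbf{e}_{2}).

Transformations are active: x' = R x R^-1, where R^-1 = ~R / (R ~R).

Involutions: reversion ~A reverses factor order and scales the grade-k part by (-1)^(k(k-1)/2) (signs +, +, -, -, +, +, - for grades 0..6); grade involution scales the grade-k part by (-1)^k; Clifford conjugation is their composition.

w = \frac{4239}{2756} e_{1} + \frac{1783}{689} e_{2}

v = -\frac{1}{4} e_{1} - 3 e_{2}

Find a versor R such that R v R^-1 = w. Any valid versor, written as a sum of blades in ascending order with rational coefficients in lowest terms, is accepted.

Reasoning: v^2 = w^2 = -\frac{145}{16} since conjugation preserves the quadratic form; R = v + w = \frac{1775}{1378} e_{1} - \frac{284}{689} e_{2} is then valid when invertible, keeping its own part and reversing (v - w)/2.
Answer: \frac{1775}{1378} e_{1} - \frac{284}{689} e_{2}


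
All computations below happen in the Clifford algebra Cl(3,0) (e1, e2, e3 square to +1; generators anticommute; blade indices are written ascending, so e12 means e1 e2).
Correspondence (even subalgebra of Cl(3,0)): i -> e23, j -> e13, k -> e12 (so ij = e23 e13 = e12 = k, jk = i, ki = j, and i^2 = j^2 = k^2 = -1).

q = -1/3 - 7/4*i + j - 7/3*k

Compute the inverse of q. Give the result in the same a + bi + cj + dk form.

In blades: q = -1/3 - 7/3*e12 + e13 - 7/4*e23.
With qbar = -1/3 + 7/3*e12 - e13 + 7/4*e23 (scalar fixed, mapped units negated), q qbar = 1385/144 (the sum of squared coefficients), so q^-1 = qbar / (1385/144) = -48/1385 + 336/1385*e12 - 144/1385*e13 + 252/1385*e23; translating back:
Answer: -48/1385 + 252/1385*i - 144/1385*j + 336/1385*k


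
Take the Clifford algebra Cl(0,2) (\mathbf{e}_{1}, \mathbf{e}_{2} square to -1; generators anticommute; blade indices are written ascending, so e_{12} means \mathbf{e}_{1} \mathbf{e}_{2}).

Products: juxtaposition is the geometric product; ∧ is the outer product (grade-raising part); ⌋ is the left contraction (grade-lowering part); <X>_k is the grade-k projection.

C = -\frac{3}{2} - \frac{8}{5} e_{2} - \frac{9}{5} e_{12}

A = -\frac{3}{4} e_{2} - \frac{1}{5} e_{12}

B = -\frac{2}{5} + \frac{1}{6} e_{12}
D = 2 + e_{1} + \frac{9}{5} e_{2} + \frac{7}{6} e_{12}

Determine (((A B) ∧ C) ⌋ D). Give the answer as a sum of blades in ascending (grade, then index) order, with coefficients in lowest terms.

step 1: \frac{1}{30} - \frac{1}{8} e_{1} + \frac{3}{10} e_{2} + \frac{2}{25} e_{12}
step 2: -\frac{1}{20} + \frac{3}{16} e_{1} - \frac{151}{300} e_{2} + \frac{1}{50} e_{12}
step 3: \frac{3571}{6000} - \frac{1147}{1800} e_{1} - \frac{247}{800} e_{2} - \frac{7}{120} e_{12}
Answer: \frac{3571}{6000} - \frac{1147}{1800} e_{1} - \frac{247}{800} e_{2} - \frac{7}{120} e_{12}


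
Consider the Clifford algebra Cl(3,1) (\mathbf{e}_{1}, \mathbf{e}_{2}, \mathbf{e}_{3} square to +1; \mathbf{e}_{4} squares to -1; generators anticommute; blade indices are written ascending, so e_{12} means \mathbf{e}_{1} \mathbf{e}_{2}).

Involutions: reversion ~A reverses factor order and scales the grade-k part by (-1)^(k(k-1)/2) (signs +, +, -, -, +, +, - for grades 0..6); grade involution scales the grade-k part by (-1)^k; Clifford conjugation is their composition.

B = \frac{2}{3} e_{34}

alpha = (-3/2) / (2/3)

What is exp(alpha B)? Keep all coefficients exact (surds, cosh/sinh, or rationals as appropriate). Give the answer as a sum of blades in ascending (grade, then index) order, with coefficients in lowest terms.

B^2 = (\frac{2}{3})^2*(e_{34})^2 = \frac{4}{9}*(+1) = \frac{4}{9} (a basis 2-blade squares to minus the product of its generators' squares).
B^2 = \frac{4}{9} — a positive square means the series sums to a boost: l = \frac{2}{3}, alpha*l = - \frac{3}{2}, so exp(alpha B) = cosh(- \frac{3}{2}) + (sinh(- \frac{3}{2})/(\frac{2}{3}))*B = \cosh{\left(\frac{3}{2} \right)} + (- \frac{3 \sinh{\left(\frac{3}{2} \right)}}{2})*B.
Answer: \cosh{\left(\frac{3}{2} \right)} - \sinh{\left(\frac{3}{2} \right)} e_{34}


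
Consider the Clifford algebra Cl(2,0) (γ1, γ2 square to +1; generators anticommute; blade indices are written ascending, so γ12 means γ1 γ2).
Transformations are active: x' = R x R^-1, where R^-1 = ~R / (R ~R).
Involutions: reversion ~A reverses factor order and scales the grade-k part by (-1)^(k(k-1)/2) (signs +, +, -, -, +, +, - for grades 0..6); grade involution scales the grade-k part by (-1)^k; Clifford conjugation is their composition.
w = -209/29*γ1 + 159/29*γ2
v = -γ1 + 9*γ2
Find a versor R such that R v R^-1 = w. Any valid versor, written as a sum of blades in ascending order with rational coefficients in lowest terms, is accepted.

R = v + w = -238/29*γ1 + 420/29*γ2 works: the equal norms (82) guarantee its sandwich swaps v into w.
Answer: -238/29*γ1 + 420/29*γ2


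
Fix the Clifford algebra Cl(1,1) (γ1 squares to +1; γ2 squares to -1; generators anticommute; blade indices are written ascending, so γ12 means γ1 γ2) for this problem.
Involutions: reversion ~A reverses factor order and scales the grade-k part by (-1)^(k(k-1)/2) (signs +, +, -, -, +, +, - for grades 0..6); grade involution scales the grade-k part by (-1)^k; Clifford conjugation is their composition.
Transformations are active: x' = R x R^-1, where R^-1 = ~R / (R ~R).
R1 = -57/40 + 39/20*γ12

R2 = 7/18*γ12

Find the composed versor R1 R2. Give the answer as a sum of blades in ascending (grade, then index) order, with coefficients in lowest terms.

Distribute over the terms of R2 (each basis-blade product reordered to ascending indices, repeated generators contracted through their squares):
R1 (7/18*γ12) = 91/120 - 133/240*γ12
Answer: 91/120 - 133/240*γ12


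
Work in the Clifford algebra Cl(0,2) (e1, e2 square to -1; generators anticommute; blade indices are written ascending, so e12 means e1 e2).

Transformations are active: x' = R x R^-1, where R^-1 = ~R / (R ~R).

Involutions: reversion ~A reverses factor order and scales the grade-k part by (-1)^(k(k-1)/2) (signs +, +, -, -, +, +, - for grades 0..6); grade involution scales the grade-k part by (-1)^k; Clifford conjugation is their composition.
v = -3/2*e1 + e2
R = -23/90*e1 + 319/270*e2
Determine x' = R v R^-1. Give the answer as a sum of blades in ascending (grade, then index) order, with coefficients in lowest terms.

~R = -23/90*e1 + 319/270*e2, and R ~R = -53261/36450, so R^-1 = ~R / (-53261/36450).
R v = -169/108 + 91/60*e12
Answer: 3903/4097*e1 + 12541/8194*e2


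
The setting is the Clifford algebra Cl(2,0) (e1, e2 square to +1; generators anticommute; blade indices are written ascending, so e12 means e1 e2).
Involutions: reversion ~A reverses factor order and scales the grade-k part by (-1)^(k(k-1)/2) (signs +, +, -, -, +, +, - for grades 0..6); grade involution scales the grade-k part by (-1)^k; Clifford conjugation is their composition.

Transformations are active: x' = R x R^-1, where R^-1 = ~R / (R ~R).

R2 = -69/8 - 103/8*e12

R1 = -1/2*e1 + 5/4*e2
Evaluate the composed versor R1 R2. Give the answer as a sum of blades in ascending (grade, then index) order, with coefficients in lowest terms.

Distribute over the terms of R1 (each basis-blade product reordered to ascending indices, repeated generators contracted through their squares):
(-1/2*e1) R2 = 69/16*e1 + 103/16*e2
(5/4*e2) R2 = 515/32*e1 - 345/32*e2
Summing the partial products and collecting blades:
Answer: 653/32*e1 - 139/32*e2


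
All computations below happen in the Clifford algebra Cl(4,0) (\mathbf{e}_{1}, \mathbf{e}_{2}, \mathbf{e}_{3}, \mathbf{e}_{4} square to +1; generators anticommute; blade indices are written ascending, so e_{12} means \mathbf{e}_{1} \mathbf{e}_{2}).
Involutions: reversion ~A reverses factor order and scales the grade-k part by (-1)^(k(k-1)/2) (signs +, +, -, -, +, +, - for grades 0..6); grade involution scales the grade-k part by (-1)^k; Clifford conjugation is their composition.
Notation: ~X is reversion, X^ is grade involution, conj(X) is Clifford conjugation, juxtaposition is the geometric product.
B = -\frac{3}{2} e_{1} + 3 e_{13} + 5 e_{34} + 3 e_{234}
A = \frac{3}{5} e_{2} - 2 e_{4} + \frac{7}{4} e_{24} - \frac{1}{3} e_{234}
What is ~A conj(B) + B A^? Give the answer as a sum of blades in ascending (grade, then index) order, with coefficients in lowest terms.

first term: -1 + \frac{5}{3} e_{2} - \frac{61}{4} e_{3} - \frac{9}{10} e_{12} + 3 e_{14} - \frac{59}{4} e_{23} + \frac{9}{5} e_{34} + \frac{9}{5} e_{123} - \frac{29}{8} e_{124} + 6 e_{134} - 3 e_{234} - \frac{23}{4} e_{1234}
second term: -1 - \frac{5}{3} e_{2} + \frac{61}{4} e_{3} + \frac{9}{10} e_{12} - 3 e_{14} + \frac{59}{4} e_{23} - \frac{9}{5} e_{34} + \frac{9}{5} e_{123} - \frac{29}{8} e_{124} + 6 e_{134} - 3 e_{234} - \frac{23}{4} e_{1234}
Answer: -2 + \frac{18}{5} e_{123} - \frac{29}{4} e_{124} + 12 e_{134} - 6 e_{234} - \frac{23}{2} e_{1234}


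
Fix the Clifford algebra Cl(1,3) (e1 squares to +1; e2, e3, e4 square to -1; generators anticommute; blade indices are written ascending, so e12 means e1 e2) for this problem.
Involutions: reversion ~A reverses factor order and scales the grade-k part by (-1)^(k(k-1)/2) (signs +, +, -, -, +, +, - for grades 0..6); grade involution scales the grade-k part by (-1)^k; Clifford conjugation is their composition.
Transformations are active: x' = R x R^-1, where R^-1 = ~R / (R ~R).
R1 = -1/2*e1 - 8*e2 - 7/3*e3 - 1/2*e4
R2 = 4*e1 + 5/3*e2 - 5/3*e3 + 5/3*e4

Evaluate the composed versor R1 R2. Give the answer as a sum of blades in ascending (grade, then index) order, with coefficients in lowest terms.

Distribute over the terms of R1 (each basis-blade product reordered to ascending indices, repeated generators contracted through their squares):
(-1/2*e1) R2 = -2 - 5/6*e12 + 5/6*e13 - 5/6*e14
(-8*e2) R2 = 40/3 + 32*e12 + 40/3*e23 - 40/3*e24
(-7/3*e3) R2 = -35/9 + 28/3*e13 + 35/9*e23 - 35/9*e34
(-1/2*e4) R2 = 5/6 + 2*e14 + 5/6*e24 - 5/6*e34
Summing the partial products and collecting blades:
Answer: 149/18 + 187/6*e12 + 61/6*e13 + 7/6*e14 + 155/9*e23 - 25/2*e24 - 85/18*e34


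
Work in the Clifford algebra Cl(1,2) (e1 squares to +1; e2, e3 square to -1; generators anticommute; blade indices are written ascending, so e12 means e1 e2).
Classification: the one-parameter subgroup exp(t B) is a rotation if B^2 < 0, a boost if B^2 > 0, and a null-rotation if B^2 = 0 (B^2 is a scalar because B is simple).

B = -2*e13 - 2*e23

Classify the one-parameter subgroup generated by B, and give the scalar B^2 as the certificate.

B^2 term by term: the squares give (-2)^2*(e13)^2 + (-2)^2*(e23)^2 = 4*(+1) + 4*(-1) = 0 (each basis 2-blade squares to minus the product of its generators' squares); cross terms between blades sharing an index anticommute and cancel. So B^2 = 0.
Answer: null-rotation, certificate B^2 = 0. One invariant decides it: the square 0 survives every conjugation, and its sign is exactly the classification.


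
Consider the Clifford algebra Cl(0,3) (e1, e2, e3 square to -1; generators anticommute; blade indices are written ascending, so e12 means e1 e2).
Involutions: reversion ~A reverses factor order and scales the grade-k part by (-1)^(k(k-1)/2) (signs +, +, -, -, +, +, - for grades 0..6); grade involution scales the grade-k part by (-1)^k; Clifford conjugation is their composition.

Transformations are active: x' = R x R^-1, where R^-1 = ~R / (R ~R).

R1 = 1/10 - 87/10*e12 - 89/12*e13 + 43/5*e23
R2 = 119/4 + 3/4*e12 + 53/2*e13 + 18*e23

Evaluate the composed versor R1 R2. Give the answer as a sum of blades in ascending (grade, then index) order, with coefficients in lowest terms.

Distribute over the terms of R1 (each basis-blade product reordered to ascending indices, repeated generators contracted through their squares):
(1/10) R2 = 119/40 + 3/40*e12 + 53/20*e13 + 9/5*e23
(-87/10*e12) R2 = 261/40 - 10353/40*e12 + 783/5*e13 - 4611/20*e23
(-89/12*e13) R2 = 4717/24 - 267/2*e12 - 10591/48*e13 + 89/16*e23
(43/5*e23) R2 = -774/5 - 2279/10*e12 + 129/20*e13 + 5117/20*e23
Summing the partial products and collecting blades:
Answer: 6149/120 - 12403/20*e12 - 13187/240*e13 + 2613/80*e23


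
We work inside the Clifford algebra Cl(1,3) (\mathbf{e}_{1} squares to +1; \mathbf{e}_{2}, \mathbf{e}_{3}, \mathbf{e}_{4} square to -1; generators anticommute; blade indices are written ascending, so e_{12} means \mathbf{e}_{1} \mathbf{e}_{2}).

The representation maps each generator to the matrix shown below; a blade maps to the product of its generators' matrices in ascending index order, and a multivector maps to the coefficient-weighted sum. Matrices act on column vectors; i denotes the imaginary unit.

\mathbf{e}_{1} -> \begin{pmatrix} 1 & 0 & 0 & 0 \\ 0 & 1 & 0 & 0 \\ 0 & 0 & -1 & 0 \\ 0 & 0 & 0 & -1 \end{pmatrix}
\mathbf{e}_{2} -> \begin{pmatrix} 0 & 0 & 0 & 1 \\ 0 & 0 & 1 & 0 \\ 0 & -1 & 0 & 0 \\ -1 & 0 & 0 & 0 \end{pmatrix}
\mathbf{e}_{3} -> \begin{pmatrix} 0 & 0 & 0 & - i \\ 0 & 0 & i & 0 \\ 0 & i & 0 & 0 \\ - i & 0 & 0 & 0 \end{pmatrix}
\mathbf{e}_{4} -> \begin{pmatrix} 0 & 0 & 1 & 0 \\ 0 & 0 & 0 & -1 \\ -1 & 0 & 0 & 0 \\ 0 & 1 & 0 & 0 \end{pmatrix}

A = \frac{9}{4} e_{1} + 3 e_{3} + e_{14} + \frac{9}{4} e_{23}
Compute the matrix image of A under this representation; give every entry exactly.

Bivector images (products of the table entries): rho(e_{14}) = rho(\mathbf{e}_{1})rho(\mathbf{e}_{4}) = \begin{pmatrix} 0 & 0 & 1 & 0 \\ 0 & 0 & 0 & -1 \\ 1 & 0 & 0 & 0 \\ 0 & -1 & 0 & 0 \end{pmatrix}; rho(e_{23}) = rho(\mathbf{e}_{2})rho(\mathbf{e}_{3}) = \begin{pmatrix} - i & 0 & 0 & 0 \\ 0 & i & 0 & 0 \\ 0 & 0 & - i & 0 \\ 0 & 0 & 0 & i \end{pmatrix}.
M = (\frac{9}{4})*rho(e_{1}) + (3)*rho(e_{3}) + (1)*rho(e_{14}) + (\frac{9}{4})*rho(e_{23}), summed entrywise:
Answer: \begin{pmatrix} \frac{9}{4} - \frac{9 i}{4} & 0 & 1 & - 3 i \\ 0 & \frac{9}{4} + \frac{9 i}{4} & 3 i & -1 \\ 1 & 3 i & - \frac{9}{4} - \frac{9 i}{4} & 0 \\ - 3 i & -1 & 0 & - \frac{9}{4} + \frac{9 i}{4} \end{pmatrix}


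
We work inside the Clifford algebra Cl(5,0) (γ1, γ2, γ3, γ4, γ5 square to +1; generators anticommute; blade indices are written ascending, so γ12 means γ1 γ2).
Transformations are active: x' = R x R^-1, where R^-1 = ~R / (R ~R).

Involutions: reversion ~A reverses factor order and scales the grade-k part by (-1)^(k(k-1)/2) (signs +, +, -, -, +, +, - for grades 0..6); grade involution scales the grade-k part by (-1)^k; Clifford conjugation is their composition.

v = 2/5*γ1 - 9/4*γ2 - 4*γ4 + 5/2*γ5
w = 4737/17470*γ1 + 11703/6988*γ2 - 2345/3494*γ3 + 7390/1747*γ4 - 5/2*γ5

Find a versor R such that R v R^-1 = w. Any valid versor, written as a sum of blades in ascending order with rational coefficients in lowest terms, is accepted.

Sketch: the shared square 10989/400 makes R = v + w = 2345/3494*γ1 - 1005/1747*γ2 - 2345/3494*γ3 + 402/1747*γ4 the natural versor; its sandwich fixes that direction, negates (v - w)/2, and sends v to w.
Answer: 2345/3494*γ1 - 1005/1747*γ2 - 2345/3494*γ3 + 402/1747*γ4


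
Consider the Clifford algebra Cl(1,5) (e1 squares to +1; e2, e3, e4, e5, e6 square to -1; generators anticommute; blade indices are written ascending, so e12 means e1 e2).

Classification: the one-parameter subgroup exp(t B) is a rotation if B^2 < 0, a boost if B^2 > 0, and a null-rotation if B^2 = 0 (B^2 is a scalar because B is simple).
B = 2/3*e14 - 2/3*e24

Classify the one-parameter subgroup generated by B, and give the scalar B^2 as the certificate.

B^2 term by term: the squares give (2/3)^2*(e14)^2 + (-2/3)^2*(e24)^2 = 4/9*(+1) + 4/9*(-1) = 0 (each basis 2-blade squares to minus the product of its generators' squares); cross terms between blades sharing an index anticommute and cancel. So B^2 = 0.
Answer: null-rotation, certificate B^2 = 0. Check the certificate: B^2 = 0, and that sign is decisive whatever form B takes.


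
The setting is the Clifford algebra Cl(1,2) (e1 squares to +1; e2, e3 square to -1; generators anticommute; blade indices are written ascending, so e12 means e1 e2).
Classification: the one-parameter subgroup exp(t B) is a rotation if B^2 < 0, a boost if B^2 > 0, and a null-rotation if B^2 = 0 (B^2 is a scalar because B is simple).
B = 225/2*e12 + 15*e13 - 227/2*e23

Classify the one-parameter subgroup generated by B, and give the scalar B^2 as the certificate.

B^2 term by term: the squares give (225/2)^2*(e12)^2 + (15)^2*(e13)^2 + (-227/2)^2*(e23)^2 = 50625/4*(+1) + 225*(+1) + 51529/4*(-1) = -1 (each basis 2-blade squares to minus the product of its generators' squares); cross terms between blades sharing an index anticommute and cancel. So B^2 = -1.
Answer: rotation, certificate B^2 = -1. Certificate logic: -1 is a conjugation-invariant scalar, so its sign fixes rotation versus boost versus null-rotation outright.


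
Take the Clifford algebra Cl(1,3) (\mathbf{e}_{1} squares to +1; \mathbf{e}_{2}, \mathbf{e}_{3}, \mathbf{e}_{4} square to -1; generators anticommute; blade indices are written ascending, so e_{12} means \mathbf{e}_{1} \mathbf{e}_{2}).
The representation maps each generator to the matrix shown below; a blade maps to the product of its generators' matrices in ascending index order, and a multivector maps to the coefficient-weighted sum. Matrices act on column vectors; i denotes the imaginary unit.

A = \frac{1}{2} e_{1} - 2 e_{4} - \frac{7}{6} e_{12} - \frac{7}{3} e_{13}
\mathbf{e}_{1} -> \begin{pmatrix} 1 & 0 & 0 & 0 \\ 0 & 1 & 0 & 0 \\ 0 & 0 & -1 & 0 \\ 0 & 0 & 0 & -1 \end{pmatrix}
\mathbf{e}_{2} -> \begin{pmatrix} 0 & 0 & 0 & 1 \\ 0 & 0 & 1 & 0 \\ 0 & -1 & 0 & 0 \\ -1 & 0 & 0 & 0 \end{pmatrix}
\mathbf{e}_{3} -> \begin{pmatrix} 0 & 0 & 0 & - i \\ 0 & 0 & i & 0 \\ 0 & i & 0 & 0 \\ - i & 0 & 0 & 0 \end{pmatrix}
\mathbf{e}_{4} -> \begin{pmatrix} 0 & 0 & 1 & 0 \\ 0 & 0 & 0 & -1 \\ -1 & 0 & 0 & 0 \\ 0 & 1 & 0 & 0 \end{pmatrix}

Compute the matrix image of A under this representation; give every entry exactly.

Bivector images (products of the table entries): rho(e_{12}) = rho(\mathbf{e}_{1})rho(\mathbf{e}_{2}) = \begin{pmatrix} 0 & 0 & 0 & 1 \\ 0 & 0 & 1 & 0 \\ 0 & 1 & 0 & 0 \\ 1 & 0 & 0 & 0 \end{pmatrix}; rho(e_{13}) = rho(\mathbf{e}_{1})rho(\mathbf{e}_{3}) = \begin{pmatrix} 0 & 0 & 0 & - i \\ 0 & 0 & i & 0 \\ 0 & - i & 0 & 0 \\ i & 0 & 0 & 0 \end{pmatrix}.
M = (\frac{1}{2})*rho(e_{1}) + (-2)*rho(e_{4}) + (-\frac{7}{6})*rho(e_{12}) + (-\frac{7}{3})*rho(e_{13}), summed entrywise:
Answer: \begin{pmatrix} \frac{1}{2} & 0 & -2 & - \frac{7}{6} + \frac{7 i}{3} \\ 0 & \frac{1}{2} & - \frac{7}{6} - \frac{7 i}{3} & 2 \\ 2 & - \frac{7}{6} + \frac{7 i}{3} & - \frac{1}{2} & 0 \\ - \frac{7}{6} - \frac{7 i}{3} & -2 & 0 & - \frac{1}{2} \end{pmatrix}
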